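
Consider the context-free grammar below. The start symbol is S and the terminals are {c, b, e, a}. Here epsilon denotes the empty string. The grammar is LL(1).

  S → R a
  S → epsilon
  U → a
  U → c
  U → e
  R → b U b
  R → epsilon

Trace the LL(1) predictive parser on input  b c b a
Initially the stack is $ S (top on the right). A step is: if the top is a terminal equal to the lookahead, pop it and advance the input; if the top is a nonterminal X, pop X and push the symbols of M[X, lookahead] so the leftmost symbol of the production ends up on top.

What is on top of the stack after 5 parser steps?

     Stack      Input      Action
  1  $ S        b c b a $  expand S → R a
  2  $ a R      b c b a $  expand R → b U b
  3  $ a b U b  b c b a $  match b
  4  $ a b U    c b a $    expand U → c
  5  $ a b c    c b a $    match c
Stack after step 5: $ a b (top = b).

b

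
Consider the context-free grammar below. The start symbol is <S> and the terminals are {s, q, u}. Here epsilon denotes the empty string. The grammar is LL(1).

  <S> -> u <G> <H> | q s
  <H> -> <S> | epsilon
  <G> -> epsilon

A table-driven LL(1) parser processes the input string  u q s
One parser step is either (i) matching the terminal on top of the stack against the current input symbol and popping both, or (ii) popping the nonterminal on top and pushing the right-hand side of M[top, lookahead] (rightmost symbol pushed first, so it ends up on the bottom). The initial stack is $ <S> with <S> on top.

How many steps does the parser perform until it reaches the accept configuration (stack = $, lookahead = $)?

step 1: stack=$ <S>  input=u q s $  — expand <S> -> u <G> <H>
step 2: stack=$ <H> <G> u  input=u q s $  — match u
step 3: stack=$ <H> <G>  input=q s $  — expand <G> -> epsilon
step 4: stack=$ <H>  input=q s $  — expand <H> -> <S>
step 5: stack=$ <S>  input=q s $  — expand <S> -> q s
step 6: stack=$ s q  input=q s $  — match q
step 7: stack=$ s  input=s $  — match s
Accept reached after 7 steps.

7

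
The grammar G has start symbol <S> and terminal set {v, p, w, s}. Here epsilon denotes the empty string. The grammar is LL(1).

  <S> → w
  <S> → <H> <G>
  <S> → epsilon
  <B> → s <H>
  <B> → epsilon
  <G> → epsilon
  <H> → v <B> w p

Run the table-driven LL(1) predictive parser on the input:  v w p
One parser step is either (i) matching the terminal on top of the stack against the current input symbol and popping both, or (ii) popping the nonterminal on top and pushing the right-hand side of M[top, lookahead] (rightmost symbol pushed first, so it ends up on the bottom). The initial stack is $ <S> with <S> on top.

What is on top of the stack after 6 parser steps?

     Stack            Input    Action
  1  $ <S>            v w p $  expand <S> → <H> <G>
  2  $ <G> <H>        v w p $  expand <H> → v <B> w p
  3  $ <G> p w <B> v  v w p $  match v
  4  $ <G> p w <B>    w p $    expand <B> → epsilon
  5  $ <G> p w        w p $    match w
  6  $ <G> p          p $      match p
Stack after step 6: $ <G> (top = <G>).

<G>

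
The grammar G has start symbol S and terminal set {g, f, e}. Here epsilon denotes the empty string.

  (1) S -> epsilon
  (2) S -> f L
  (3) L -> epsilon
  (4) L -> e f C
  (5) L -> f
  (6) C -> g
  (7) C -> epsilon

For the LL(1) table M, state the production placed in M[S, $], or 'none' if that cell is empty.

S -> epsilon

FIRST(S) = {epsilon, f}
FIRST(L) = {epsilon, e, f}
FIRST(C) = {epsilon, g}
FOLLOW(S) includes $ since S is the start symbol.
FOLLOW(S): S appears on no right-hand side. Thus FOLLOW(S) = {$}.
For S -> epsilon: FIRST(epsilon) = {epsilon}, so it goes in M[S, t] for t ∈ {}; since epsilon ∈ FIRST, also for every t ∈ FOLLOW(S) = {$}.
For S -> f L: FIRST(f L) = {f}, so it goes in M[S, t] for t ∈ {f}.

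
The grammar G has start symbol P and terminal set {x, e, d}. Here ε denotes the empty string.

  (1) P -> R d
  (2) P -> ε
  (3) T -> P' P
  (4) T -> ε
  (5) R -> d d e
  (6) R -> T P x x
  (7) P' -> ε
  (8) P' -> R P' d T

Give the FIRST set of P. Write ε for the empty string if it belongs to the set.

FIRST(P): from P->R d we get {d, x}; from P->ε we get {ε}. So FIRST(P) = {ε, d, x}.
FIRST(T): from T->P' P we get {ε, d, x}; from T->ε we get {ε}. So FIRST(T) = {ε, d, x}.
FIRST(R): from R->d d e we get {d}; from R->T P x x we get {d, x}. So FIRST(R) = {d, x}.
FIRST(P'): from P'->ε we get {ε}; from P'->R P' d T we get {d, x}. So FIRST(P') = {ε, d, x}.

{ε, d, x}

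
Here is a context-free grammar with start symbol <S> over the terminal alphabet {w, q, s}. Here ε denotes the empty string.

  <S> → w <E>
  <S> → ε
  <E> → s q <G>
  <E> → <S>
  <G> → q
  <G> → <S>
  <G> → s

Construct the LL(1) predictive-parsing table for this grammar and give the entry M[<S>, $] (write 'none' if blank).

FIRST(<S>): from <S>→w <E> we get {w}; from <S>→ε we get {ε}. So FIRST(<S>) = {ε, w}.
FIRST(<E>): from <E>→s q <G> we get {s}; from <E>→<S> we get {ε, w}. So FIRST(<E>) = {ε, s, w}.
FIRST(<G>): from <G>→q we get {q}; from <G>→<S> we get {ε, w}; from <G>→s we get {s}. So FIRST(<G>) = {ε, q, s, w}.
FOLLOW(<S>) includes $ since <S> is the start symbol.
FOLLOW(<S>): in <E>→<S>, the suffix after <S> is empty, so FOLLOW(<S>) ⊇ FOLLOW(<E>) = {$}; in <G>→<S>, the suffix after <S> is empty, so FOLLOW(<S>) ⊇ FOLLOW(<G>) = {$}. Thus FOLLOW(<S>) = {$}.
FOLLOW(<E>): in <S>→w <E>, the suffix after <E> is empty, so FOLLOW(<E>) ⊇ FOLLOW(<S>) = {$}. Thus FOLLOW(<E>) = {$}.
FOLLOW(<G>): in <E>→s q <G>, the suffix after <G> is empty, so FOLLOW(<G>) ⊇ FOLLOW(<E>) = {$}. Thus FOLLOW(<G>) = {$}.
For <S> → w <E>: FIRST(w <E>) = {w}, so it goes in M[<S>, t] for t ∈ {w}.
For <S> → ε: FIRST(ε) = {ε}, so it goes in M[<S>, t] for t ∈ {}; since ε ∈ FIRST, also for every t ∈ FOLLOW(<S>) = {$}.

<S> → ε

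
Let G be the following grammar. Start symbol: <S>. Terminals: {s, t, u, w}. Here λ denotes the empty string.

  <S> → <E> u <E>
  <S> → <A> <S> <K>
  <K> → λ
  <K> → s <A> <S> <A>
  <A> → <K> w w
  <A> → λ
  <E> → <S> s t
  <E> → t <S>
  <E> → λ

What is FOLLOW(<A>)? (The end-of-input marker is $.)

{$, s, t, u, w}

FIRST(<K>): from <K>→λ we get {λ}; from <K>→s <A> <S> <A> we get {s}. So FIRST(<K>) = {λ, s}.
FIRST(<A>): from <A>→<K> w w we get {s, w}; from <A>→λ we get {λ}. So FIRST(<A>) = {λ, s, w}.
FIRST(<S>): from <S>→<E> u <E> we get {s, t, u, w}; from <S>→<A> <S> <K> we get {s, t, u, w}. So FIRST(<S>) = {s, t, u, w}.
FIRST(<E>): from <E>→<S> s t we get {s, t, u, w}; from <E>→t <S> we get {t}; from <E>→λ we get {λ}. So FIRST(<E>) = {λ, s, t, u, w}.
FOLLOW(<S>) includes $ since <S> is the start symbol.
FOLLOW(<S>): in <S>→<A> <S> <K>, <S> is followed by <K> with FIRST {λ, s}; in <S>→<A> <S> <K>, the suffix after <S> is nullable (adds nothing new); in <K>→s <A> <S> <A>, <S> is followed by <A> with FIRST {λ, s, w}; in <K>→s <A> <S> <A>, the suffix after <S> is nullable, so FOLLOW(<S>) ⊇ FOLLOW(<K>) = {$, s, u, w}; in <E>→<S> s t, <S> is followed by s t with FIRST {s}; in <E>→t <S>, the suffix after <S> is empty, so FOLLOW(<S>) ⊇ FOLLOW(<E>) = {$, s, u, w}. Thus FOLLOW(<S>) = {$, s, u, w}.
FOLLOW(<K>): in <S>→<A> <S> <K>, the suffix after <K> is empty, so FOLLOW(<K>) ⊇ FOLLOW(<S>) = {$, s, u, w}; in <A>→<K> w w, <K> is followed by w w with FIRST {w}. Thus FOLLOW(<K>) = {$, s, u, w}.
FOLLOW(<A>): in <S>→<A> <S> <K>, <A> is followed by <S> <K> with FIRST {s, t, u, w}; in <K>→s <A> <S> <A> (occurrence 1), <A> is followed by <S> <A> with FIRST {s, t, u, w}; in <K>→s <A> <S> <A> (occurrence 2), the suffix after <A> is empty, so FOLLOW(<A>) ⊇ FOLLOW(<K>) = {$, s, u, w}. Thus FOLLOW(<A>) = {$, s, t, u, w}.
FOLLOW(<E>): in <S>→<E> u <E> (occurrence 1), <E> is followed by u <E> with FIRST {u}; in <S>→<E> u <E> (occurrence 2), the suffix after <E> is empty, so FOLLOW(<E>) ⊇ FOLLOW(<S>) = {$, s, u, w}. Thus FOLLOW(<E>) = {$, s, u, w}.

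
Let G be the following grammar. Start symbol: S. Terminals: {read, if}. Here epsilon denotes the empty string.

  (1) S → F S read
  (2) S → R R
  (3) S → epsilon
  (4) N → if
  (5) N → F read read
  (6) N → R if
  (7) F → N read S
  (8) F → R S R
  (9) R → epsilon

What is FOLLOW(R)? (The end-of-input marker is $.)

{$, if, read}

FIRST(R): from R→epsilon we get {epsilon}. So FIRST(R) = {epsilon}.
FIRST(S): from S→F S read we get {if, read}; from S→R R we get {epsilon}; from S→epsilon we get {epsilon}. So FIRST(S) = {epsilon, if, read}.
FIRST(N): from N→if we get {if}; from N→F read read we get {if, read}; from N→R if we get {if}. So FIRST(N) = {if, read}.
FIRST(F): from F→N read S we get {if, read}; from F→R S R we get {epsilon, if, read}. So FIRST(F) = {epsilon, if, read}.
FOLLOW(S) includes $ since S is the start symbol.
FOLLOW(N): in F→N read S, N is followed by read S with FIRST {read}. Thus FOLLOW(N) = {read}.
FOLLOW(F): in S→F S read, F is followed by S read with FIRST {if, read}; in N→F read read, F is followed by read read with FIRST {read}. Thus FOLLOW(F) = {if, read}.
FOLLOW(S): in S→F S read, S is followed by read with FIRST {read}; in F→N read S, the suffix after S is empty, so FOLLOW(S) ⊇ FOLLOW(F) = {if, read}; in F→R S R, S is followed by R with FIRST {epsilon}; in F→R S R, the suffix after S is nullable, so FOLLOW(S) ⊇ FOLLOW(F) = {if, read}. Thus FOLLOW(S) = {$, if, read}.
FOLLOW(R): in S→R R (occurrence 1), R is followed by R with FIRST {epsilon}; in S→R R (occurrence 1), the suffix after R is nullable, so FOLLOW(R) ⊇ FOLLOW(S) = {$, if, read}; in S→R R (occurrence 2), the suffix after R is empty, so FOLLOW(R) ⊇ FOLLOW(S) = {$, if, read}; in N→R if, R is followed by if with FIRST {if}; in F→R S R (occurrence 1), R is followed by S R with FIRST {epsilon, if, read}; in F→R S R (occurrence 1), the suffix after R is nullable, so FOLLOW(R) ⊇ FOLLOW(F) = {if, read}; in F→R S R (occurrence 2), the suffix after R is empty, so FOLLOW(R) ⊇ FOLLOW(F) = {if, read}. Thus FOLLOW(R) = {$, if, read}.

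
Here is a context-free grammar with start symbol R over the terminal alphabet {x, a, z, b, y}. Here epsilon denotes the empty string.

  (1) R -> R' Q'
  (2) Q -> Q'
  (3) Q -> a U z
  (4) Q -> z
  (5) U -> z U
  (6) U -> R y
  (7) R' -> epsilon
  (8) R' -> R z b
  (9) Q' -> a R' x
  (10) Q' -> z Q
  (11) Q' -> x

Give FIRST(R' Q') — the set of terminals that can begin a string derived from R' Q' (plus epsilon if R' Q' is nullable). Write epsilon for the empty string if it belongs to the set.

{a, x, z}

FIRST(Q') = {a, x, z}
FIRST(Q) = {a, x, z}  (via Q')
FIRST(R) = {a, x, z}  (via R' Q')
FIRST(U) = {a, x, z}  (via R y)
FIRST(R') = {epsilon, a, x, z}  (via R z b)
FIRST(R' Q'): take FIRST of each symbol in turn, carrying on past any symbol whose FIRST contains epsilon; result {a, x, z}.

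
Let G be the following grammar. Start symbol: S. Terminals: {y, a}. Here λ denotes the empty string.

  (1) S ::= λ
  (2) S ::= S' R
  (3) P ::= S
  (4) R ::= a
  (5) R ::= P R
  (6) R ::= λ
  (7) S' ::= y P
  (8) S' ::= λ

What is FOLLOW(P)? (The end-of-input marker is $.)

{$, a, y}

FIRST(S') = {λ, y}
FIRST(S) = {λ, a, y}  (via S' R)
FIRST(P) = {λ, a, y}  (via S)
FIRST(R) = {λ, a, y}  (via P R)
FOLLOW(S) includes $ since S is the start symbol.
FOLLOW(S): in P::=S, the suffix after S is empty, so FOLLOW(S) ⊇ FOLLOW(P) = {$, a, y}. Thus FOLLOW(S) = {$, a, y}.
FOLLOW(R): in S::=S' R, the suffix after R is empty, so FOLLOW(R) ⊇ FOLLOW(S) = {$, a, y}; in R::=P R, the suffix after R is empty (adds nothing new). Thus FOLLOW(R) = {$, a, y}.
FOLLOW(S'): in S::=S' R, S' is followed by R with FIRST {λ, a, y}; in S::=S' R, the suffix after S' is nullable, so FOLLOW(S') ⊇ FOLLOW(S) = {$, a, y}. Thus FOLLOW(S') = {$, a, y}.
FOLLOW(P): in R::=P R, P is followed by R with FIRST {λ, a, y}; in R::=P R, the suffix after P is nullable, so FOLLOW(P) ⊇ FOLLOW(R) = {$, a, y}; in S'::=y P, the suffix after P is empty, so FOLLOW(P) ⊇ FOLLOW(S') = {$, a, y}. Thus FOLLOW(P) = {$, a, y}.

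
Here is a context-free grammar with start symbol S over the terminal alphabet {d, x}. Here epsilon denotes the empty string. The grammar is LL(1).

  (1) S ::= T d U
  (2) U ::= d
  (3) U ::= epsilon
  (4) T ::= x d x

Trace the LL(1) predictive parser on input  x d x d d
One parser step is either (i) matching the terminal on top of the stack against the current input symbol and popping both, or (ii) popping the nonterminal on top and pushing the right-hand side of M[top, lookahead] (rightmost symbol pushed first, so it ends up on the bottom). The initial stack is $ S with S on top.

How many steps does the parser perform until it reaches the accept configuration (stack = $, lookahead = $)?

     Stack        Input        Action
  1  $ S          x d x d d $  expand S ::= T d U
  2  $ U d T      x d x d d $  expand T ::= x d x
  3  $ U d x d x  x d x d d $  match x
  4  $ U d x d    d x d d $    match d
  5  $ U d x      x d d $      match x
  6  $ U d        d d $        match d
  7  $ U          d $          expand U ::= d
  8  $ d          d $          match d
Accept reached after 8 steps.

8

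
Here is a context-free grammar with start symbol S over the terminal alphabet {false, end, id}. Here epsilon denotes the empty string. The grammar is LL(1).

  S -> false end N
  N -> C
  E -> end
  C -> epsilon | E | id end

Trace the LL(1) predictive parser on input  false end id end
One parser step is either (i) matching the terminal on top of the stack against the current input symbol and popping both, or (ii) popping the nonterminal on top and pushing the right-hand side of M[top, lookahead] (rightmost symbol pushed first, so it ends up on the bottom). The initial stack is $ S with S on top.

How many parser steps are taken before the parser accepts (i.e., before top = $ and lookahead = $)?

     Stack          Input               Action
  1  $ S            false end id end $  expand S -> false end N
  2  $ N end false  false end id end $  match false
  3  $ N end        end id end $        match end
  4  $ N            id end $            expand N -> C
  5  $ C            id end $            expand C -> id end
  6  $ end id       id end $            match id
  7  $ end          end $               match end
Accept reached after 7 steps.

7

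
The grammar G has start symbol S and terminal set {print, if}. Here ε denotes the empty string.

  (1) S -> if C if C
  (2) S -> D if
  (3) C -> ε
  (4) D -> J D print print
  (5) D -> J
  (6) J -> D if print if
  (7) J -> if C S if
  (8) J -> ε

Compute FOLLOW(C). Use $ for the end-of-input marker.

{$, if, print}

FIRST(C) = {ε}
FIRST(S) = {if, print}  (via D if)
FIRST(D) = {ε, if, print}  (via J D print print, J)
FIRST(J) = {ε, if, print}  (via D if print if)
FOLLOW(S) includes $ since S is the start symbol.
FOLLOW(S): in J->if C S if, S is followed by if with FIRST {if}. Thus FOLLOW(S) = {$, if}.
FOLLOW(C): in S->if C if C (occurrence 1), C is followed by if C with FIRST {if}; in S->if C if C (occurrence 2), the suffix after C is empty, so FOLLOW(C) ⊇ FOLLOW(S) = {$, if}; in J->if C S if, C is followed by S if with FIRST {if, print}. Thus FOLLOW(C) = {$, if, print}.
FOLLOW(D): in S->D if, D is followed by if with FIRST {if}; in D->J D print print, D is followed by print print with FIRST {print}; in J->D if print if, D is followed by if print if with FIRST {if}. Thus FOLLOW(D) = {if, print}.
FOLLOW(J): in D->J D print print, J is followed by D print print with FIRST {if, print}; in D->J, the suffix after J is empty, so FOLLOW(J) ⊇ FOLLOW(D) = {if, print}. Thus FOLLOW(J) = {if, print}.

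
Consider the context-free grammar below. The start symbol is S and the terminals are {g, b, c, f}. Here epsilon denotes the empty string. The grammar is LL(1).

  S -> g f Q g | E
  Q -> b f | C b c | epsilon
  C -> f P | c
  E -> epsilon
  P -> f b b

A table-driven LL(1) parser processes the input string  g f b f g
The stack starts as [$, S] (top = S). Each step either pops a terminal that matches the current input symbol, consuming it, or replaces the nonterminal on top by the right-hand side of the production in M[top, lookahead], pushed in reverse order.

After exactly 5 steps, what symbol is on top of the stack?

f

step 1: stack=$ S  input=g f b f g $  — expand S -> g f Q g
step 2: stack=$ g Q f g  input=g f b f g $  — match g
step 3: stack=$ g Q f  input=f b f g $  — match f
step 4: stack=$ g Q  input=b f g $  — expand Q -> b f
step 5: stack=$ g f b  input=b f g $  — match b
Stack after step 5: $ g f (top = f).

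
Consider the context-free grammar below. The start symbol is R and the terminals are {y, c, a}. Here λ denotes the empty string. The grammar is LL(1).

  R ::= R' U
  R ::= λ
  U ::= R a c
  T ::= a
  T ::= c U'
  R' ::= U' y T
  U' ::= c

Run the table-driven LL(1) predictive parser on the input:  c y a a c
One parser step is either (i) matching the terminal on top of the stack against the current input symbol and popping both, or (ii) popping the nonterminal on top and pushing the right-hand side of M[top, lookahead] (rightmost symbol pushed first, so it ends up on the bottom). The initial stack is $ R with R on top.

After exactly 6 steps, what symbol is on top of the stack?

a

     Stack       Input        Action
  1  $ R         c y a a c $  expand R ::= R' U
  2  $ U R'      c y a a c $  expand R' ::= U' y T
  3  $ U T y U'  c y a a c $  expand U' ::= c
  4  $ U T y c   c y a a c $  match c
  5  $ U T y     y a a c $    match y
  6  $ U T       a a c $      expand T ::= a
Stack after step 6: $ U a (top = a).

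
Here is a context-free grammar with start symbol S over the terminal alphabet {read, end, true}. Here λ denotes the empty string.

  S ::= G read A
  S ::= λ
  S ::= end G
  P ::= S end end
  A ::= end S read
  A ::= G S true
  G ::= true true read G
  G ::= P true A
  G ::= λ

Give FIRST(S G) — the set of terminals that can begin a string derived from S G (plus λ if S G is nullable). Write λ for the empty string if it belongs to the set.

{λ, end, read, true}

FIRST(S): from S::=G read A we get {end, read, true}; from S::=λ we get {λ}; from S::=end G we get {end}. So FIRST(S) = {λ, end, read, true}.
FIRST(P): from P::=S end end we get {end, read, true}. So FIRST(P) = {end, read, true}.
FIRST(G): from G::=true true read G we get {true}; from G::=P true A we get {end, read, true}; from G::=λ we get {λ}. So FIRST(G) = {λ, end, read, true}.
FIRST(A): from A::=end S read we get {end}; from A::=G S true we get {end, read, true}. So FIRST(A) = {end, read, true}.
FIRST(S G): take FIRST of each symbol in turn, carrying on past any symbol whose FIRST contains λ; result {λ, end, read, true}.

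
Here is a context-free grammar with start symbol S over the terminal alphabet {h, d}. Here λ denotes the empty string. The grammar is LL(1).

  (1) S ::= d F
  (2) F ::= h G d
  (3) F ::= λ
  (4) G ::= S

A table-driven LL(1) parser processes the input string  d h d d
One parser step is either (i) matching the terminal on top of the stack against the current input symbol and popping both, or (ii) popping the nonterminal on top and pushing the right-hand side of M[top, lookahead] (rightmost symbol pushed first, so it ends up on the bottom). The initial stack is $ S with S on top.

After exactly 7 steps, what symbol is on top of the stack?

step 1: stack=$ S  input=d h d d $  — expand S ::= d F
step 2: stack=$ F d  input=d h d d $  — match d
step 3: stack=$ F  input=h d d $  — expand F ::= h G d
step 4: stack=$ d G h  input=h d d $  — match h
step 5: stack=$ d G  input=d d $  — expand G ::= S
step 6: stack=$ d S  input=d d $  — expand S ::= d F
step 7: stack=$ d F d  input=d d $  — match d
Stack after step 7: $ d F (top = F).

F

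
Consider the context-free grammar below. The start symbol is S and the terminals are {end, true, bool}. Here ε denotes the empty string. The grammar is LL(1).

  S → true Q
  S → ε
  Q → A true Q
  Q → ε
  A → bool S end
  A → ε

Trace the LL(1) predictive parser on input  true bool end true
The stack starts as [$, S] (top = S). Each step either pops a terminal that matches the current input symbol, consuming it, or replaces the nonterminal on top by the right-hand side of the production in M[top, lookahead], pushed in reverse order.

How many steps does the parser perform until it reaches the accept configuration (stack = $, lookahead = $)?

step 1: stack=$ S  input=true bool end true $  — expand S → true Q
step 2: stack=$ Q true  input=true bool end true $  — match true
step 3: stack=$ Q  input=bool end true $  — expand Q → A true Q
step 4: stack=$ Q true A  input=bool end true $  — expand A → bool S end
step 5: stack=$ Q true end S bool  input=bool end true $  — match bool
step 6: stack=$ Q true end S  input=end true $  — expand S → ε
step 7: stack=$ Q true end  input=end true $  — match end
step 8: stack=$ Q true  input=true $  — match true
step 9: stack=$ Q  input=$  — expand Q → ε
Accept reached after 9 steps.

9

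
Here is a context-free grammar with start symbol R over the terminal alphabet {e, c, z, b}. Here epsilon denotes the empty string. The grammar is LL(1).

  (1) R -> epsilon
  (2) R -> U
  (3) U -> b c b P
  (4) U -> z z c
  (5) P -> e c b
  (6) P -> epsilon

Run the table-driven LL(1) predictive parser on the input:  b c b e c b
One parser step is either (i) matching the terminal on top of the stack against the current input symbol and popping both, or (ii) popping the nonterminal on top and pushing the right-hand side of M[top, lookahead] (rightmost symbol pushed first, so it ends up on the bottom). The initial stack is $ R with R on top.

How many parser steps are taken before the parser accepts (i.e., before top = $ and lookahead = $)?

9

     Stack      Input          Action
  1  $ R        b c b e c b $  expand R -> U
  2  $ U        b c b e c b $  expand U -> b c b P
  3  $ P b c b  b c b e c b $  match b
  4  $ P b c    c b e c b $    match c
  5  $ P b      b e c b $      match b
  6  $ P        e c b $        expand P -> e c b
  7  $ b c e    e c b $        match e
  8  $ b c      c b $          match c
  9  $ b        b $            match b
Accept reached after 9 steps.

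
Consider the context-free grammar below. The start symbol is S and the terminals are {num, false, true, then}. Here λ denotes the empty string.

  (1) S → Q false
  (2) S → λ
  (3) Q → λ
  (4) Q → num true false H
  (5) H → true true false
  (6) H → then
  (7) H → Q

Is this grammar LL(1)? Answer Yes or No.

FIRST(S) = {λ, false, num}
FIRST(Q) = {λ, num}
FIRST(H) = {λ, num, then, true}
FOLLOW(S) = {$}
FOLLOW(Q) = {false}
FOLLOW(H) = {false}
Each cell of M receives at most one production.

Yes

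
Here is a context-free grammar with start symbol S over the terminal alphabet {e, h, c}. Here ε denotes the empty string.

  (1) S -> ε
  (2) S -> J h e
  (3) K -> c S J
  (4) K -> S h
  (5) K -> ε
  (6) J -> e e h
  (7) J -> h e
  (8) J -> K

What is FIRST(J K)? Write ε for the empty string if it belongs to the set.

FIRST(S) = {ε, c, e, h}  (via J h e)
FIRST(K) = {ε, c, e, h}  (via S h)
FIRST(J) = {ε, c, e, h}  (via K)
FIRST(J K): take FIRST of each symbol in turn, carrying on past any symbol whose FIRST contains ε; result {ε, c, e, h}.

{ε, c, e, h}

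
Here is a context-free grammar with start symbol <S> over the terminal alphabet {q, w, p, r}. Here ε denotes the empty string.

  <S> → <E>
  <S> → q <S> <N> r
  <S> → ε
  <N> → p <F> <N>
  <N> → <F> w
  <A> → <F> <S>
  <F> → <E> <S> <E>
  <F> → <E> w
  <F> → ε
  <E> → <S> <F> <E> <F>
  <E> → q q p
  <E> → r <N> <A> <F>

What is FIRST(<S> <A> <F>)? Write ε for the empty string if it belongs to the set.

FIRST(<S>): from <S>→<E> we get {q, r}; from <S>→q <S> <N> r we get {q}; from <S>→ε we get {ε}. So FIRST(<S>) = {ε, q, r}.
FIRST(<N>): from <N>→p <F> <N> we get {p}; from <N>→<F> w we get {q, r, w}. So FIRST(<N>) = {p, q, r, w}.
FIRST(<A>): from <A>→<F> <S> we get {ε, q, r}. So FIRST(<A>) = {ε, q, r}.
FIRST(<F>): from <F>→<E> <S> <E> we get {q, r}; from <F>→<E> w we get {q, r}; from <F>→ε we get {ε}. So FIRST(<F>) = {ε, q, r}.
FIRST(<E>): from <E>→<S> <F> <E> <F> we get {q, r}; from <E>→q q p we get {q}; from <E>→r <N> <A> <F> we get {r}. So FIRST(<E>) = {q, r}.
FIRST(<S> <A> <F>): take FIRST of each symbol in turn, carrying on past any symbol whose FIRST contains ε; result {ε, q, r}.

{ε, q, r}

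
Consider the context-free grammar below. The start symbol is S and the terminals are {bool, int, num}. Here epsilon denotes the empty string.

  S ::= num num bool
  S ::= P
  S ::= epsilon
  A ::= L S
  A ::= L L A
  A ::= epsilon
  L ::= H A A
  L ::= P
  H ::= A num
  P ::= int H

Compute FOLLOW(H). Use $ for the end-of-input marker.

FIRST(P) = {int}
FIRST(S) = {epsilon, int, num}  (via P)
FIRST(A) = {epsilon, int, num}  (via L S, L L A)
FIRST(H) = {int, num}  (via A num)
FIRST(L) = {int, num}  (via H A A, P)
FOLLOW(S) includes $ since S is the start symbol.
FOLLOW(S): in A::=L S, the suffix after S is empty, so FOLLOW(S) ⊇ FOLLOW(A) = {int, num}. Thus FOLLOW(S) = {$, int, num}.
FOLLOW(A): in A::=L L A, the suffix after A is empty (adds nothing new); in L::=H A A (occurrence 1), A is followed by A with FIRST {epsilon, int, num}; in L::=H A A (occurrence 1), the suffix after A is nullable, so FOLLOW(A) ⊇ FOLLOW(L) = {int, num}; in L::=H A A (occurrence 2), the suffix after A is empty, so FOLLOW(A) ⊇ FOLLOW(L) = {int, num}; in H::=A num, A is followed by num with FIRST {num}. Thus FOLLOW(A) = {int, num}.
FOLLOW(L): in A::=L S, L is followed by S with FIRST {epsilon, int, num}; in A::=L S, the suffix after L is nullable, so FOLLOW(L) ⊇ FOLLOW(A) = {int, num}; in A::=L L A (occurrence 1), L is followed by L A with FIRST {int, num}; in A::=L L A (occurrence 2), L is followed by A with FIRST {epsilon, int, num}; in A::=L L A (occurrence 2), the suffix after L is nullable, so FOLLOW(L) ⊇ FOLLOW(A) = {int, num}. Thus FOLLOW(L) = {int, num}.
FOLLOW(P): in S::=P, the suffix after P is empty, so FOLLOW(P) ⊇ FOLLOW(S) = {$, int, num}; in L::=P, the suffix after P is empty, so FOLLOW(P) ⊇ FOLLOW(L) = {int, num}. Thus FOLLOW(P) = {$, int, num}.
FOLLOW(H): in L::=H A A, H is followed by A A with FIRST {epsilon, int, num}; in L::=H A A, the suffix after H is nullable, so FOLLOW(H) ⊇ FOLLOW(L) = {int, num}; in P::=int H, the suffix after H is empty, so FOLLOW(H) ⊇ FOLLOW(P) = {$, int, num}. Thus FOLLOW(H) = {$, int, num}.

{$, int, num}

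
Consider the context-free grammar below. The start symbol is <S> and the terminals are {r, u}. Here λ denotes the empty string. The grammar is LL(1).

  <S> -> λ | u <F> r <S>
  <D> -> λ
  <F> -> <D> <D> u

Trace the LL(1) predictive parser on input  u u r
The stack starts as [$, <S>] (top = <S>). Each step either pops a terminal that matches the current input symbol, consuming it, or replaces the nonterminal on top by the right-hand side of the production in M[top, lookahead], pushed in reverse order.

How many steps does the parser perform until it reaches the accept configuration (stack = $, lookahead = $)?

     Stack              Input    Action
  1  $ <S>              u u r $  expand <S> -> u <F> r <S>
  2  $ <S> r <F> u      u u r $  match u
  3  $ <S> r <F>        u r $    expand <F> -> <D> <D> u
  4  $ <S> r u <D> <D>  u r $    expand <D> -> λ
  5  $ <S> r u <D>      u r $    expand <D> -> λ
  6  $ <S> r u          u r $    match u
  7  $ <S> r            r $      match r
  8  $ <S>              $        expand <S> -> λ
Accept reached after 8 steps.

8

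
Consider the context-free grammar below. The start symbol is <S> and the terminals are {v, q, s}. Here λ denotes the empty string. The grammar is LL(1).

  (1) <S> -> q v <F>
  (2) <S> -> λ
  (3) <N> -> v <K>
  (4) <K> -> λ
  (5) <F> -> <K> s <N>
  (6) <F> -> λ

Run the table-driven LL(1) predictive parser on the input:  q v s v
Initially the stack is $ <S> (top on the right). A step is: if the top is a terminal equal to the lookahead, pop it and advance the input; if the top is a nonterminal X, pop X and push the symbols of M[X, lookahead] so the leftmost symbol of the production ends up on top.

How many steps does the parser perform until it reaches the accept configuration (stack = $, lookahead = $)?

     Stack        Input      Action
  1  $ <S>        q v s v $  expand <S> -> q v <F>
  2  $ <F> v q    q v s v $  match q
  3  $ <F> v      v s v $    match v
  4  $ <F>        s v $      expand <F> -> <K> s <N>
  5  $ <N> s <K>  s v $      expand <K> -> λ
  6  $ <N> s      s v $      match s
  7  $ <N>        v $        expand <N> -> v <K>
  8  $ <K> v      v $        match v
  9  $ <K>        $          expand <K> -> λ
Accept reached after 9 steps.

9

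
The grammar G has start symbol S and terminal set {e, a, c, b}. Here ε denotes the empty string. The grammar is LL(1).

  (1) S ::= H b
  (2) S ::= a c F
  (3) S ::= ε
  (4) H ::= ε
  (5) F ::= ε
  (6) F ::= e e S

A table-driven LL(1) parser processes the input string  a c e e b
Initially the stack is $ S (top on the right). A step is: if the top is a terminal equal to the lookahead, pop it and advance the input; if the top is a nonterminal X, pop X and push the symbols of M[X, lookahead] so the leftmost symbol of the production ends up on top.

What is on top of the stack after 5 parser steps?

     Stack    Input        Action
  1  $ S      a c e e b $  expand S ::= a c F
  2  $ F c a  a c e e b $  match a
  3  $ F c    c e e b $    match c
  4  $ F      e e b $      expand F ::= e e S
  5  $ S e e  e e b $      match e
Stack after step 5: $ S e (top = e).

e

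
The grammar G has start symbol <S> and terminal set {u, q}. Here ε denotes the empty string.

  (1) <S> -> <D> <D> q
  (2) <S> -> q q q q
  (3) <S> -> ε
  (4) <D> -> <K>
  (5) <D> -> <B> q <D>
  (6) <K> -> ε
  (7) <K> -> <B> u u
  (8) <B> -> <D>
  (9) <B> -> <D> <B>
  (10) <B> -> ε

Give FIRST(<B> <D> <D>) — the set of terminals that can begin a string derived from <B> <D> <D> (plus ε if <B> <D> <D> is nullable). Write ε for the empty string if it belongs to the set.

FIRST(<S>): from <S>-><D> <D> q we get {q, u}; from <S>->q q q q we get {q}; from <S>->ε we get {ε}. So FIRST(<S>) = {ε, q, u}.
FIRST(<D>): from <D>-><K> we get {ε, q, u}; from <D>-><B> q <D> we get {q, u}. So FIRST(<D>) = {ε, q, u}.
FIRST(<B>): from <B>-><D> we get {ε, q, u}; from <B>-><D> <B> we get {ε, q, u}; from <B>->ε we get {ε}. So FIRST(<B>) = {ε, q, u}.
FIRST(<K>): from <K>->ε we get {ε}; from <K>-><B> u u we get {q, u}. So FIRST(<K>) = {ε, q, u}.
FIRST(<B> <D> <D>): take FIRST of each symbol in turn, carrying on past any symbol whose FIRST contains ε; result {ε, q, u}.

{ε, q, u}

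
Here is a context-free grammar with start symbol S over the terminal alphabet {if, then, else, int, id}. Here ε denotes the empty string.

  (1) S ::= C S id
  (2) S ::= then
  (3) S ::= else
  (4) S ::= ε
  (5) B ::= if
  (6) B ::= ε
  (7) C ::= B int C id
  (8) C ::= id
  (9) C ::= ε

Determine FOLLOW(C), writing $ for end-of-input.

FIRST(B): from B::=if we get {if}; from B::=ε we get {ε}. So FIRST(B) = {ε, if}.
FIRST(C): from C::=B int C id we get {if, int}; from C::=id we get {id}; from C::=ε we get {ε}. So FIRST(C) = {ε, id, if, int}.
FIRST(S): from S::=C S id we get {else, id, if, int, then}; from S::=then we get {then}; from S::=else we get {else}; from S::=ε we get {ε}. So FIRST(S) = {ε, else, id, if, int, then}.
FOLLOW(S) includes $ since S is the start symbol.
FOLLOW(S): in S::=C S id, S is followed by id with FIRST {id}. Thus FOLLOW(S) = {$, id}.
FOLLOW(B): in C::=B int C id, B is followed by int C id with FIRST {int}. Thus FOLLOW(B) = {int}.
FOLLOW(C): in S::=C S id, C is followed by S id with FIRST {else, id, if, int, then}; in C::=B int C id, C is followed by id with FIRST {id}. Thus FOLLOW(C) = {else, id, if, int, then}.

{else, id, if, int, then}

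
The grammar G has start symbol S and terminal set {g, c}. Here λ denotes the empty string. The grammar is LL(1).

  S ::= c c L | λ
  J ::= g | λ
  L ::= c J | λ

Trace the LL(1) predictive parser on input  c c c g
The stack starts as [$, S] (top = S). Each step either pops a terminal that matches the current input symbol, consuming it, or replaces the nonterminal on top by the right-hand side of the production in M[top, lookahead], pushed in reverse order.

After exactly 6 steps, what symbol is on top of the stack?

g

     Stack    Input      Action
  1  $ S      c c c g $  expand S ::= c c L
  2  $ L c c  c c c g $  match c
  3  $ L c    c c g $    match c
  4  $ L      c g $      expand L ::= c J
  5  $ J c    c g $      match c
  6  $ J      g $        expand J ::= g
Stack after step 6: $ g (top = g).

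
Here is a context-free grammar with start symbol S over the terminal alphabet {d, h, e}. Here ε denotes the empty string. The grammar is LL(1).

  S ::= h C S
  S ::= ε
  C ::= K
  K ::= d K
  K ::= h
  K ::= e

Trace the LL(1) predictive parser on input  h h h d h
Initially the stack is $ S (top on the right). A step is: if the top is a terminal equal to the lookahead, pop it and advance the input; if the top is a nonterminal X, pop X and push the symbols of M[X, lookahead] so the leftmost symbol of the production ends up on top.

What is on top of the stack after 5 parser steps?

S

step 1: stack=$ S  input=h h h d h $  — expand S ::= h C S
step 2: stack=$ S C h  input=h h h d h $  — match h
step 3: stack=$ S C  input=h h d h $  — expand C ::= K
step 4: stack=$ S K  input=h h d h $  — expand K ::= h
step 5: stack=$ S h  input=h h d h $  — match h
Stack after step 5: $ S (top = S).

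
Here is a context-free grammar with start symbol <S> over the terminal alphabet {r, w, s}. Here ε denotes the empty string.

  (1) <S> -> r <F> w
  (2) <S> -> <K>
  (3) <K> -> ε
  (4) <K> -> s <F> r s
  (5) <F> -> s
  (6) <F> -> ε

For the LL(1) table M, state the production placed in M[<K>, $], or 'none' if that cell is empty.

FIRST(<K>): from <K>->ε we get {ε}; from <K>->s <F> r s we get {s}. So FIRST(<K>) = {ε, s}.
FIRST(<F>): from <F>->s we get {s}; from <F>->ε we get {ε}. So FIRST(<F>) = {ε, s}.
FIRST(<S>): from <S>->r <F> w we get {r}; from <S>-><K> we get {ε, s}. So FIRST(<S>) = {ε, r, s}.
FOLLOW(<S>) includes $ since <S> is the start symbol.
FOLLOW(<S>): <S> appears on no right-hand side. Thus FOLLOW(<S>) = {$}.
FOLLOW(<K>): in <S>-><K>, the suffix after <K> is empty, so FOLLOW(<K>) ⊇ FOLLOW(<S>) = {$}. Thus FOLLOW(<K>) = {$}.
For <K> -> ε: FIRST(ε) = {ε}, so it goes in M[<K>, t] for t ∈ {}; since ε ∈ FIRST, also for every t ∈ FOLLOW(<K>) = {$}.
For <K> -> s <F> r s: FIRST(s <F> r s) = {s}, so it goes in M[<K>, t] for t ∈ {s}.

<K> -> ε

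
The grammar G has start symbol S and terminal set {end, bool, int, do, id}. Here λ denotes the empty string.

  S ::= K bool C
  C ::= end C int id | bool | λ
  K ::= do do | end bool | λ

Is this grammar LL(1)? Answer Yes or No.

FIRST(S) = {bool, do, end}
FIRST(C) = {λ, bool, end}
FIRST(K) = {λ, do, end}
FOLLOW(S) = {$}
FOLLOW(C) = {$, int}
FOLLOW(K) = {bool}
Each cell of M receives at most one production.

Yes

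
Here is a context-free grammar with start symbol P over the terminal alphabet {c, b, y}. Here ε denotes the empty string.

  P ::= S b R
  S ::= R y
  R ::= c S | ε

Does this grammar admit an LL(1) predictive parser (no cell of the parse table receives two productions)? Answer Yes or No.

Yes

FIRST(P) = {c, y}
FIRST(S) = {c, y}
FIRST(R) = {ε, c}
FOLLOW(P) = {$}
FOLLOW(S) = {$, b, y}
FOLLOW(R) = {$, y}
Each cell of M receives at most one production.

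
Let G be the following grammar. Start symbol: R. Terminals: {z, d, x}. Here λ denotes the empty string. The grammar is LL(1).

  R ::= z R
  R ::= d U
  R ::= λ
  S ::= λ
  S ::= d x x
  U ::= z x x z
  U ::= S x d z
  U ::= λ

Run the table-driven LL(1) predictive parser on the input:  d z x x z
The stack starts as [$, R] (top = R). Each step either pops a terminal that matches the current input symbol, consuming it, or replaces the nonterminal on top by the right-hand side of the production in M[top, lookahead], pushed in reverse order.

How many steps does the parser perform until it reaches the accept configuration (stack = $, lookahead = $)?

7

step 1: stack=$ R  input=d z x x z $  — expand R ::= d U
step 2: stack=$ U d  input=d z x x z $  — match d
step 3: stack=$ U  input=z x x z $  — expand U ::= z x x z
step 4: stack=$ z x x z  input=z x x z $  — match z
step 5: stack=$ z x x  input=x x z $  — match x
step 6: stack=$ z x  input=x z $  — match x
step 7: stack=$ z  input=z $  — match z
Accept reached after 7 steps.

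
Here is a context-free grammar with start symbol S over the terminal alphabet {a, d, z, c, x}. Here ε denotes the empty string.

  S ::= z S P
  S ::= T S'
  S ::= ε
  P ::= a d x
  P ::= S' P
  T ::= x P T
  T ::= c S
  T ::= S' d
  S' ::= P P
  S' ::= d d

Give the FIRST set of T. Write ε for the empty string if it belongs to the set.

FIRST(S): from S::=z S P we get {z}; from S::=T S' we get {a, c, d, x}; from S::=ε we get {ε}. So FIRST(S) = {ε, a, c, d, x, z}.
FIRST(P): from P::=a d x we get {a}; from P::=S' P we get {a, d}. So FIRST(P) = {a, d}.
FIRST(S'): from S'::=P P we get {a, d}; from S'::=d d we get {d}. So FIRST(S') = {a, d}.
FIRST(T): from T::=x P T we get {x}; from T::=c S we get {c}; from T::=S' d we get {a, d}. So FIRST(T) = {a, c, d, x}.

{a, c, d, x}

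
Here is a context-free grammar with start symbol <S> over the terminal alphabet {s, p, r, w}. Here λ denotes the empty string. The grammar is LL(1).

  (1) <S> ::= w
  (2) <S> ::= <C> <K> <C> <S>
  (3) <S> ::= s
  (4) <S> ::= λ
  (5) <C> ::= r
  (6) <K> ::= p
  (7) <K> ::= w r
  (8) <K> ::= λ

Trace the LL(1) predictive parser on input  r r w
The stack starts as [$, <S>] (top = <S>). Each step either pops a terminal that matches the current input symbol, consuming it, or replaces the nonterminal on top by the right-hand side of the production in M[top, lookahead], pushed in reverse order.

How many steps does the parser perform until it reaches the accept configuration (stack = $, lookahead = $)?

8

     Stack              Input    Action
  1  $ <S>              r r w $  expand <S> ::= <C> <K> <C> <S>
  2  $ <S> <C> <K> <C>  r r w $  expand <C> ::= r
  3  $ <S> <C> <K> r    r r w $  match r
  4  $ <S> <C> <K>      r w $    expand <K> ::= λ
  5  $ <S> <C>          r w $    expand <C> ::= r
  6  $ <S> r            r w $    match r
  7  $ <S>              w $      expand <S> ::= w
  8  $ w                w $      match w
Accept reached after 8 steps.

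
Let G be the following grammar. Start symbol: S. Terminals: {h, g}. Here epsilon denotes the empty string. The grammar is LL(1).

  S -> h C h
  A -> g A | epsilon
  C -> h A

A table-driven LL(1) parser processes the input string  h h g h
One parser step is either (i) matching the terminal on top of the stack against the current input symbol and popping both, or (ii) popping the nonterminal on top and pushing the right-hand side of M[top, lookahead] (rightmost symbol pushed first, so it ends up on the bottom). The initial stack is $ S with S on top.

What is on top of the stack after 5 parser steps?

g

     Stack    Input      Action
  1  $ S      h h g h $  expand S -> h C h
  2  $ h C h  h h g h $  match h
  3  $ h C    h g h $    expand C -> h A
  4  $ h A h  h g h $    match h
  5  $ h A    g h $      expand A -> g A
Stack after step 5: $ h A g (top = g).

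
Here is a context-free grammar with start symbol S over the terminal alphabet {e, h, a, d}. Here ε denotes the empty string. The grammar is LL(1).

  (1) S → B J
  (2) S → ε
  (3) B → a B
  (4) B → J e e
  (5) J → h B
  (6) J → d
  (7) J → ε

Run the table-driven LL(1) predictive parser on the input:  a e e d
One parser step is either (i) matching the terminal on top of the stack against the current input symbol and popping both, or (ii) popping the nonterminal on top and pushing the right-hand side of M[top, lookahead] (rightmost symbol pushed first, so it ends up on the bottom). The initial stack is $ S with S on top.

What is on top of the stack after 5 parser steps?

e

step 1: stack=$ S  input=a e e d $  — expand S → B J
step 2: stack=$ J B  input=a e e d $  — expand B → a B
step 3: stack=$ J B a  input=a e e d $  — match a
step 4: stack=$ J B  input=e e d $  — expand B → J e e
step 5: stack=$ J e e J  input=e e d $  — expand J → ε
Stack after step 5: $ J e e (top = e).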